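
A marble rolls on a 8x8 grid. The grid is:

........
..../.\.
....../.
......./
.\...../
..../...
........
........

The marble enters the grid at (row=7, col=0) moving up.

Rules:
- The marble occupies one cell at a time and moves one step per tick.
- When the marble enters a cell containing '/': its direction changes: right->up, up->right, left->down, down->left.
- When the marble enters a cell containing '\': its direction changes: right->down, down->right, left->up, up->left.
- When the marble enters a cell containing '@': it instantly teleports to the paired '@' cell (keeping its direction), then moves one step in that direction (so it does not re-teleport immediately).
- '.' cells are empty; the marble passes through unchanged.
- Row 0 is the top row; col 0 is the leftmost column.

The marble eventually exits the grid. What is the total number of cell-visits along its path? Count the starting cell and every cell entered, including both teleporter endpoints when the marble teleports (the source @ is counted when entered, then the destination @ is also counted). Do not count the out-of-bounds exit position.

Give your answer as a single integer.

Step 1: enter (7,0), '.' pass, move up to (6,0)
Step 2: enter (6,0), '.' pass, move up to (5,0)
Step 3: enter (5,0), '.' pass, move up to (4,0)
Step 4: enter (4,0), '.' pass, move up to (3,0)
Step 5: enter (3,0), '.' pass, move up to (2,0)
Step 6: enter (2,0), '.' pass, move up to (1,0)
Step 7: enter (1,0), '.' pass, move up to (0,0)
Step 8: enter (0,0), '.' pass, move up to (-1,0)
Step 9: at (-1,0) — EXIT via top edge, pos 0
Path length (cell visits): 8

Answer: 8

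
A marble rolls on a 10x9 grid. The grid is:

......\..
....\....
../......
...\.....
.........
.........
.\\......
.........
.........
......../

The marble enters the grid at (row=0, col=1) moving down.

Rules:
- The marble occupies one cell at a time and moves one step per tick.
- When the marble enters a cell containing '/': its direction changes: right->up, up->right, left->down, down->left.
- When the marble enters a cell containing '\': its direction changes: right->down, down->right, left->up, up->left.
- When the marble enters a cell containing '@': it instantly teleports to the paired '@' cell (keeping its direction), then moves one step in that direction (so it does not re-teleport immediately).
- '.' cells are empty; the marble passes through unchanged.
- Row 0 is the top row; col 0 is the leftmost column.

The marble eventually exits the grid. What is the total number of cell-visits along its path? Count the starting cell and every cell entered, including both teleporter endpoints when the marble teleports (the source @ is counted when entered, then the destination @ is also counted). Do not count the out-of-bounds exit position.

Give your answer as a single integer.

Step 1: enter (0,1), '.' pass, move down to (1,1)
Step 2: enter (1,1), '.' pass, move down to (2,1)
Step 3: enter (2,1), '.' pass, move down to (3,1)
Step 4: enter (3,1), '.' pass, move down to (4,1)
Step 5: enter (4,1), '.' pass, move down to (5,1)
Step 6: enter (5,1), '.' pass, move down to (6,1)
Step 7: enter (6,1), '\' deflects down->right, move right to (6,2)
Step 8: enter (6,2), '\' deflects right->down, move down to (7,2)
Step 9: enter (7,2), '.' pass, move down to (8,2)
Step 10: enter (8,2), '.' pass, move down to (9,2)
Step 11: enter (9,2), '.' pass, move down to (10,2)
Step 12: at (10,2) — EXIT via bottom edge, pos 2
Path length (cell visits): 11

Answer: 11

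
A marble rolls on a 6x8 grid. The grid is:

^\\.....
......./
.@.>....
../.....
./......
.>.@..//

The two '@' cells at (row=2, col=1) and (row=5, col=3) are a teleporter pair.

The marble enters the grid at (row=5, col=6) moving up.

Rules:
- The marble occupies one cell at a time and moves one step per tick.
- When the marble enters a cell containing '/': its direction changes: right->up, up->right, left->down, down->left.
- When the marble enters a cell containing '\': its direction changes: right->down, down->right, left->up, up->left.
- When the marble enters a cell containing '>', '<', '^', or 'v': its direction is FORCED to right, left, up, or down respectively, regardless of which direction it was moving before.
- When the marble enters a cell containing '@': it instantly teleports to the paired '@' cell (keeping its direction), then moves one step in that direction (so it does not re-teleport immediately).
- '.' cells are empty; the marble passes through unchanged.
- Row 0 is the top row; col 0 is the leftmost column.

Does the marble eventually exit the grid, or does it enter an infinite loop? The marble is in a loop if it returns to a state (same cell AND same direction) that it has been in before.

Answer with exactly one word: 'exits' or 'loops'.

Step 1: enter (5,6), '/' deflects up->right, move right to (5,7)
Step 2: enter (5,7), '/' deflects right->up, move up to (4,7)
Step 3: enter (4,7), '.' pass, move up to (3,7)
Step 4: enter (3,7), '.' pass, move up to (2,7)
Step 5: enter (2,7), '.' pass, move up to (1,7)
Step 6: enter (1,7), '/' deflects up->right, move right to (1,8)
Step 7: at (1,8) — EXIT via right edge, pos 1

Answer: exits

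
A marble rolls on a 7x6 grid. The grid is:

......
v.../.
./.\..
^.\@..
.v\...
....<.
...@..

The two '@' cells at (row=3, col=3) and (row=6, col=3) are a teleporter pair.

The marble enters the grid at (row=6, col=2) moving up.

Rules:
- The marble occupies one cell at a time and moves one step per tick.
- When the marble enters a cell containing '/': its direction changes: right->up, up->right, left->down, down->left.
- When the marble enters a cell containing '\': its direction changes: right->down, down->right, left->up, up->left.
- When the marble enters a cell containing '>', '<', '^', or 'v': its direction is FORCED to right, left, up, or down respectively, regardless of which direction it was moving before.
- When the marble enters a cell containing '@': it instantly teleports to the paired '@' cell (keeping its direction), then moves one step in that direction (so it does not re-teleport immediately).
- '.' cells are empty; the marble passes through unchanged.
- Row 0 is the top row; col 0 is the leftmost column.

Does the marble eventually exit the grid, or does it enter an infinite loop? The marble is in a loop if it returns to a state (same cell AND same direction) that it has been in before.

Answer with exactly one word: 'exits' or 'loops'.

Step 1: enter (6,2), '.' pass, move up to (5,2)
Step 2: enter (5,2), '.' pass, move up to (4,2)
Step 3: enter (4,2), '\' deflects up->left, move left to (4,1)
Step 4: enter (4,1), 'v' forces left->down, move down to (5,1)
Step 5: enter (5,1), '.' pass, move down to (6,1)
Step 6: enter (6,1), '.' pass, move down to (7,1)
Step 7: at (7,1) — EXIT via bottom edge, pos 1

Answer: exits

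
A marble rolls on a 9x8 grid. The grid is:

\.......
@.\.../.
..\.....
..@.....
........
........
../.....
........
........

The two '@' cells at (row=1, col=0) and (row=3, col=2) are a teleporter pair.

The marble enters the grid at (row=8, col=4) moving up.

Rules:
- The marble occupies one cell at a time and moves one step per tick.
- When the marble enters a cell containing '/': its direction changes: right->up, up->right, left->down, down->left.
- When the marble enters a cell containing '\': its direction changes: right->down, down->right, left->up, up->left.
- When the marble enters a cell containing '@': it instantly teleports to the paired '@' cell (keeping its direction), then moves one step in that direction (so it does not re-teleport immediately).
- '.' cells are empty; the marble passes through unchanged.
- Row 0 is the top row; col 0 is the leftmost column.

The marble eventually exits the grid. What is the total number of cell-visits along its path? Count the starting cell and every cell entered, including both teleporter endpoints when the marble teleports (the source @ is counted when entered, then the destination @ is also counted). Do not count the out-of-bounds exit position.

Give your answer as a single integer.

Step 1: enter (8,4), '.' pass, move up to (7,4)
Step 2: enter (7,4), '.' pass, move up to (6,4)
Step 3: enter (6,4), '.' pass, move up to (5,4)
Step 4: enter (5,4), '.' pass, move up to (4,4)
Step 5: enter (4,4), '.' pass, move up to (3,4)
Step 6: enter (3,4), '.' pass, move up to (2,4)
Step 7: enter (2,4), '.' pass, move up to (1,4)
Step 8: enter (1,4), '.' pass, move up to (0,4)
Step 9: enter (0,4), '.' pass, move up to (-1,4)
Step 10: at (-1,4) — EXIT via top edge, pos 4
Path length (cell visits): 9

Answer: 9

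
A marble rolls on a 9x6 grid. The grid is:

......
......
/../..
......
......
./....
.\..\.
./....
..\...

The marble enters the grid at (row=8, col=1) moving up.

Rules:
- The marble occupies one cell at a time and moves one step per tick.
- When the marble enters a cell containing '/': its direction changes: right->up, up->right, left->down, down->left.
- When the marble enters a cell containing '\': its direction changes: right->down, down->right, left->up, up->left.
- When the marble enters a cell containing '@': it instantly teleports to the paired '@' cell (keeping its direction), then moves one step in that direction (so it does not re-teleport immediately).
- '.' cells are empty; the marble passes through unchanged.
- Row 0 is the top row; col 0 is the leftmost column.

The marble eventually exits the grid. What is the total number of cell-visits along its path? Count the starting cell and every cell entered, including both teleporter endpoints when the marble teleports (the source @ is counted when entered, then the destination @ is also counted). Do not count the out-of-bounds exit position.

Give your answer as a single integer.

Answer: 6

Derivation:
Step 1: enter (8,1), '.' pass, move up to (7,1)
Step 2: enter (7,1), '/' deflects up->right, move right to (7,2)
Step 3: enter (7,2), '.' pass, move right to (7,3)
Step 4: enter (7,3), '.' pass, move right to (7,4)
Step 5: enter (7,4), '.' pass, move right to (7,5)
Step 6: enter (7,5), '.' pass, move right to (7,6)
Step 7: at (7,6) — EXIT via right edge, pos 7
Path length (cell visits): 6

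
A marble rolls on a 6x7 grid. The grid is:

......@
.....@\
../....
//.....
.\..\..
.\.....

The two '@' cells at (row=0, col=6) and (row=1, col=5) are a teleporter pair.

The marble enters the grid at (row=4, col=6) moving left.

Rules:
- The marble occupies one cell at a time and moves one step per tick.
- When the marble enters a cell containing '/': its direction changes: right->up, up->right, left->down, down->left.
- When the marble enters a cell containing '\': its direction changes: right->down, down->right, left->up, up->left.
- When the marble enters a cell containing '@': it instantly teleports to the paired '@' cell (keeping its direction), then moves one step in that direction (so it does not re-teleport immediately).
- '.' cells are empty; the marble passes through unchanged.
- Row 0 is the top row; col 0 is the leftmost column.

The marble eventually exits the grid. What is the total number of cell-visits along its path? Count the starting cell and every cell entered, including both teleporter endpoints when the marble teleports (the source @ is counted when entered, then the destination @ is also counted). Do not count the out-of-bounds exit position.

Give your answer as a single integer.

Step 1: enter (4,6), '.' pass, move left to (4,5)
Step 2: enter (4,5), '.' pass, move left to (4,4)
Step 3: enter (4,4), '\' deflects left->up, move up to (3,4)
Step 4: enter (3,4), '.' pass, move up to (2,4)
Step 5: enter (2,4), '.' pass, move up to (1,4)
Step 6: enter (1,4), '.' pass, move up to (0,4)
Step 7: enter (0,4), '.' pass, move up to (-1,4)
Step 8: at (-1,4) — EXIT via top edge, pos 4
Path length (cell visits): 7

Answer: 7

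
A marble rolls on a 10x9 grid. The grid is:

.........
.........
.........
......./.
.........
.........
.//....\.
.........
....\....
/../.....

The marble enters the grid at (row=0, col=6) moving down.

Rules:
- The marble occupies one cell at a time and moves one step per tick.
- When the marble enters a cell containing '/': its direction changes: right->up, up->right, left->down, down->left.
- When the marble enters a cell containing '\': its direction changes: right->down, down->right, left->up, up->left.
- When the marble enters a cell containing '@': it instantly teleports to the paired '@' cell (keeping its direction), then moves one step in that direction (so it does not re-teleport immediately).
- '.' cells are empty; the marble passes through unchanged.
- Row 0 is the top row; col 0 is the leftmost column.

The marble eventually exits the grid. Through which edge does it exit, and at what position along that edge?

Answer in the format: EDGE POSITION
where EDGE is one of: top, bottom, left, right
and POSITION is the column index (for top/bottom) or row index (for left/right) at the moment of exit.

Step 1: enter (0,6), '.' pass, move down to (1,6)
Step 2: enter (1,6), '.' pass, move down to (2,6)
Step 3: enter (2,6), '.' pass, move down to (3,6)
Step 4: enter (3,6), '.' pass, move down to (4,6)
Step 5: enter (4,6), '.' pass, move down to (5,6)
Step 6: enter (5,6), '.' pass, move down to (6,6)
Step 7: enter (6,6), '.' pass, move down to (7,6)
Step 8: enter (7,6), '.' pass, move down to (8,6)
Step 9: enter (8,6), '.' pass, move down to (9,6)
Step 10: enter (9,6), '.' pass, move down to (10,6)
Step 11: at (10,6) — EXIT via bottom edge, pos 6

Answer: bottom 6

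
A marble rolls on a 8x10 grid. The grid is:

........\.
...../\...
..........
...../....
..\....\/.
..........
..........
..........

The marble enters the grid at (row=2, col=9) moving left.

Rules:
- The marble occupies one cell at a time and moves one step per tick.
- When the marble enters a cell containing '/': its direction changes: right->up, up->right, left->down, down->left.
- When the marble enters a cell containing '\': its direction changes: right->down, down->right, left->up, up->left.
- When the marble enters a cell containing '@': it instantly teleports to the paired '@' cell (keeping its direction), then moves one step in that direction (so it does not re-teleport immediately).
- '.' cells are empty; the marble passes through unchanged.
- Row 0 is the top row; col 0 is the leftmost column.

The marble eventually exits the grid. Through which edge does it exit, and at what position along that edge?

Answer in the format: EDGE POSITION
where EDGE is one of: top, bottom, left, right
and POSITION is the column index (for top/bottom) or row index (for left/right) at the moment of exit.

Answer: left 2

Derivation:
Step 1: enter (2,9), '.' pass, move left to (2,8)
Step 2: enter (2,8), '.' pass, move left to (2,7)
Step 3: enter (2,7), '.' pass, move left to (2,6)
Step 4: enter (2,6), '.' pass, move left to (2,5)
Step 5: enter (2,5), '.' pass, move left to (2,4)
Step 6: enter (2,4), '.' pass, move left to (2,3)
Step 7: enter (2,3), '.' pass, move left to (2,2)
Step 8: enter (2,2), '.' pass, move left to (2,1)
Step 9: enter (2,1), '.' pass, move left to (2,0)
Step 10: enter (2,0), '.' pass, move left to (2,-1)
Step 11: at (2,-1) — EXIT via left edge, pos 2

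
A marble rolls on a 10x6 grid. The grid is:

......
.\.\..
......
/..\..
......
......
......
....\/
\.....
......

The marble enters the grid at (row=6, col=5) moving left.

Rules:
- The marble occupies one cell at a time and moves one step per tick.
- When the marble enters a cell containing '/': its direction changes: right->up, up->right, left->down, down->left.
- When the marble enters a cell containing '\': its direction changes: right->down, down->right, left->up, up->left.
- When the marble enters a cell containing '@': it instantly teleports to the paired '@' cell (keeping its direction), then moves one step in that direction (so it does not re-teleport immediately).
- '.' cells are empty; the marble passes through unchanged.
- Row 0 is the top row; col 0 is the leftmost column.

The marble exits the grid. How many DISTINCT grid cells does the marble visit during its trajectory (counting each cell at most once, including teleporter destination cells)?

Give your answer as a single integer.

Answer: 6

Derivation:
Step 1: enter (6,5), '.' pass, move left to (6,4)
Step 2: enter (6,4), '.' pass, move left to (6,3)
Step 3: enter (6,3), '.' pass, move left to (6,2)
Step 4: enter (6,2), '.' pass, move left to (6,1)
Step 5: enter (6,1), '.' pass, move left to (6,0)
Step 6: enter (6,0), '.' pass, move left to (6,-1)
Step 7: at (6,-1) — EXIT via left edge, pos 6
Distinct cells visited: 6 (path length 6)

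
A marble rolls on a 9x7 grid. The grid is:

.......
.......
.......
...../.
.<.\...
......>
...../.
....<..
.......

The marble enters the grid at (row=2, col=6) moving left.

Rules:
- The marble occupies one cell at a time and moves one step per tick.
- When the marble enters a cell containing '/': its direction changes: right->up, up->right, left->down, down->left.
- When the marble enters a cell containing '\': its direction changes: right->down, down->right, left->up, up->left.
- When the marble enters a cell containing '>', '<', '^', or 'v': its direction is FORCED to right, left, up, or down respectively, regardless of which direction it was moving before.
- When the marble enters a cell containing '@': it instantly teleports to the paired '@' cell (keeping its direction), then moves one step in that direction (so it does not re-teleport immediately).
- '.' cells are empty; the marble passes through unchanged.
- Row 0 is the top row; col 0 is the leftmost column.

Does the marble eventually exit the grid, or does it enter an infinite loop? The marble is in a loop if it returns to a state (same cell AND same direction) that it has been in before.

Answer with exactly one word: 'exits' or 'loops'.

Step 1: enter (2,6), '.' pass, move left to (2,5)
Step 2: enter (2,5), '.' pass, move left to (2,4)
Step 3: enter (2,4), '.' pass, move left to (2,3)
Step 4: enter (2,3), '.' pass, move left to (2,2)
Step 5: enter (2,2), '.' pass, move left to (2,1)
Step 6: enter (2,1), '.' pass, move left to (2,0)
Step 7: enter (2,0), '.' pass, move left to (2,-1)
Step 8: at (2,-1) — EXIT via left edge, pos 2

Answer: exits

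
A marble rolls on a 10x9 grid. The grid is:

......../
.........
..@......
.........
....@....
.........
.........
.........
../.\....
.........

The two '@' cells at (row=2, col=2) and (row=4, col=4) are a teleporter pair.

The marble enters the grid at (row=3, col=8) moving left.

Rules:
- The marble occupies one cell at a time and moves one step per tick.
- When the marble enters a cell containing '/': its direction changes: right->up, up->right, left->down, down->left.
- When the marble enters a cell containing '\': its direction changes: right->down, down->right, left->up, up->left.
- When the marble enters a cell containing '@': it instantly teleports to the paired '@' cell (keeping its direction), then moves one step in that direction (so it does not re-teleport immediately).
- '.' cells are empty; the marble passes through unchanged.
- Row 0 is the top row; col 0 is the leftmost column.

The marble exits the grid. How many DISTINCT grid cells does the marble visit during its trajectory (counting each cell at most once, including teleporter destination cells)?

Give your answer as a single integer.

Answer: 9

Derivation:
Step 1: enter (3,8), '.' pass, move left to (3,7)
Step 2: enter (3,7), '.' pass, move left to (3,6)
Step 3: enter (3,6), '.' pass, move left to (3,5)
Step 4: enter (3,5), '.' pass, move left to (3,4)
Step 5: enter (3,4), '.' pass, move left to (3,3)
Step 6: enter (3,3), '.' pass, move left to (3,2)
Step 7: enter (3,2), '.' pass, move left to (3,1)
Step 8: enter (3,1), '.' pass, move left to (3,0)
Step 9: enter (3,0), '.' pass, move left to (3,-1)
Step 10: at (3,-1) — EXIT via left edge, pos 3
Distinct cells visited: 9 (path length 9)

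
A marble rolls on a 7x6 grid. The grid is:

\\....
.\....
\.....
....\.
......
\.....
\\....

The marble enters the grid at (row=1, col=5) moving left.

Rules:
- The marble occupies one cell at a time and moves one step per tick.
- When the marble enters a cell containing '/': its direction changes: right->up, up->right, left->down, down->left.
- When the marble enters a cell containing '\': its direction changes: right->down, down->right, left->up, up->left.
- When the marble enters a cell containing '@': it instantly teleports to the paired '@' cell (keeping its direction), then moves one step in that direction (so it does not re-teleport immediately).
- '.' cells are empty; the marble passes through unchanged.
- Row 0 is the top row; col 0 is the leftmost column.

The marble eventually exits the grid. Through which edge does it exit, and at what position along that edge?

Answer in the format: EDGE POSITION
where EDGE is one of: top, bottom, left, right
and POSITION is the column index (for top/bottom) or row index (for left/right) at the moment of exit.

Answer: top 0

Derivation:
Step 1: enter (1,5), '.' pass, move left to (1,4)
Step 2: enter (1,4), '.' pass, move left to (1,3)
Step 3: enter (1,3), '.' pass, move left to (1,2)
Step 4: enter (1,2), '.' pass, move left to (1,1)
Step 5: enter (1,1), '\' deflects left->up, move up to (0,1)
Step 6: enter (0,1), '\' deflects up->left, move left to (0,0)
Step 7: enter (0,0), '\' deflects left->up, move up to (-1,0)
Step 8: at (-1,0) — EXIT via top edge, pos 0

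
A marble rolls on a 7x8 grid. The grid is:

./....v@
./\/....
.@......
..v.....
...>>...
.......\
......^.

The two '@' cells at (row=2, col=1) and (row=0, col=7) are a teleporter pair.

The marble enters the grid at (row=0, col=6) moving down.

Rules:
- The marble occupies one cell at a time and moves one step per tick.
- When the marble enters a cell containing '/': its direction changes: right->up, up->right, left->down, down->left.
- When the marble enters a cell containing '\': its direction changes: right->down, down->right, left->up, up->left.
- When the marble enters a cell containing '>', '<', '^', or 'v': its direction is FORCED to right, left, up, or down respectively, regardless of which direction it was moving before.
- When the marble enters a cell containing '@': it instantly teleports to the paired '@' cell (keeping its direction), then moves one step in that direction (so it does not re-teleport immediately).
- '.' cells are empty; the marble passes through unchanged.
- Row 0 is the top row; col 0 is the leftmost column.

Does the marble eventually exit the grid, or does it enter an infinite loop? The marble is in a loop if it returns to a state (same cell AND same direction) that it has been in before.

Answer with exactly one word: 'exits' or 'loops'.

Step 1: enter (0,6), 'v' forces down->down, move down to (1,6)
Step 2: enter (1,6), '.' pass, move down to (2,6)
Step 3: enter (2,6), '.' pass, move down to (3,6)
Step 4: enter (3,6), '.' pass, move down to (4,6)
Step 5: enter (4,6), '.' pass, move down to (5,6)
Step 6: enter (5,6), '.' pass, move down to (6,6)
Step 7: enter (6,6), '^' forces down->up, move up to (5,6)
Step 8: enter (5,6), '.' pass, move up to (4,6)
Step 9: enter (4,6), '.' pass, move up to (3,6)
Step 10: enter (3,6), '.' pass, move up to (2,6)
Step 11: enter (2,6), '.' pass, move up to (1,6)
Step 12: enter (1,6), '.' pass, move up to (0,6)
Step 13: enter (0,6), 'v' forces up->down, move down to (1,6)
Step 14: at (1,6) dir=down — LOOP DETECTED (seen before)

Answer: loops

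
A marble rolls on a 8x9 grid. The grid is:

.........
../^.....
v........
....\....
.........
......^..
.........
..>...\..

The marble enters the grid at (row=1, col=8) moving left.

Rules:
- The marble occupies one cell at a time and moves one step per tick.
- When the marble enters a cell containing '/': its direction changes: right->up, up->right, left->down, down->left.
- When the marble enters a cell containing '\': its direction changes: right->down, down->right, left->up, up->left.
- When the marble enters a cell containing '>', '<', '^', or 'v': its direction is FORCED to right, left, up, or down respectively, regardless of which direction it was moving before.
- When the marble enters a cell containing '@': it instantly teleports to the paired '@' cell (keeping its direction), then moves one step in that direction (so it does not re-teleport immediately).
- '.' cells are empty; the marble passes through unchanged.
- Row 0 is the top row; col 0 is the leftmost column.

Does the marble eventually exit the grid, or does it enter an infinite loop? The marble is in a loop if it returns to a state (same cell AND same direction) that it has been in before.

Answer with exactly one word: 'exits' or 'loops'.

Step 1: enter (1,8), '.' pass, move left to (1,7)
Step 2: enter (1,7), '.' pass, move left to (1,6)
Step 3: enter (1,6), '.' pass, move left to (1,5)
Step 4: enter (1,5), '.' pass, move left to (1,4)
Step 5: enter (1,4), '.' pass, move left to (1,3)
Step 6: enter (1,3), '^' forces left->up, move up to (0,3)
Step 7: enter (0,3), '.' pass, move up to (-1,3)
Step 8: at (-1,3) — EXIT via top edge, pos 3

Answer: exits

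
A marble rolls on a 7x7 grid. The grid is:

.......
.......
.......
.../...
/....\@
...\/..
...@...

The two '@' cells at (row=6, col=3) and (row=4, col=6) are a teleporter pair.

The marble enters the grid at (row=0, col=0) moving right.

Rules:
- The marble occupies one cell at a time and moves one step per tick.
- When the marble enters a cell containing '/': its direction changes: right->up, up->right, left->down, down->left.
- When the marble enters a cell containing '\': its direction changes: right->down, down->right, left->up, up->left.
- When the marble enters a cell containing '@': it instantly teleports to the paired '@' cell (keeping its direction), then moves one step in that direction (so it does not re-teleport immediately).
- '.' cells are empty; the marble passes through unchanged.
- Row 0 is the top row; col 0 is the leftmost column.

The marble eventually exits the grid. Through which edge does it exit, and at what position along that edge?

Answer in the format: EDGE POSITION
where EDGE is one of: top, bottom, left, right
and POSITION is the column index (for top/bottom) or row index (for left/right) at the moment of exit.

Step 1: enter (0,0), '.' pass, move right to (0,1)
Step 2: enter (0,1), '.' pass, move right to (0,2)
Step 3: enter (0,2), '.' pass, move right to (0,3)
Step 4: enter (0,3), '.' pass, move right to (0,4)
Step 5: enter (0,4), '.' pass, move right to (0,5)
Step 6: enter (0,5), '.' pass, move right to (0,6)
Step 7: enter (0,6), '.' pass, move right to (0,7)
Step 8: at (0,7) — EXIT via right edge, pos 0

Answer: right 0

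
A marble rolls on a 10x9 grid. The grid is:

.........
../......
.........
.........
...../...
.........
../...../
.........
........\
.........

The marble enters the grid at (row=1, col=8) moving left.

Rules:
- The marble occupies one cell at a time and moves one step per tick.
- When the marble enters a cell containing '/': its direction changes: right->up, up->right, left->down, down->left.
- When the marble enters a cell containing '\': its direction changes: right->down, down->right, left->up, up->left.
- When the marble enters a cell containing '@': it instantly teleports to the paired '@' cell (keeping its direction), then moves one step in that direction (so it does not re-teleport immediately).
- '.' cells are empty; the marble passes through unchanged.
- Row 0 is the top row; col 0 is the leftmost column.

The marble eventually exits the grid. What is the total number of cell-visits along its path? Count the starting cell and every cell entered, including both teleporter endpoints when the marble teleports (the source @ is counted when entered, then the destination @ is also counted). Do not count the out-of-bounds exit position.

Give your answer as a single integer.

Answer: 14

Derivation:
Step 1: enter (1,8), '.' pass, move left to (1,7)
Step 2: enter (1,7), '.' pass, move left to (1,6)
Step 3: enter (1,6), '.' pass, move left to (1,5)
Step 4: enter (1,5), '.' pass, move left to (1,4)
Step 5: enter (1,4), '.' pass, move left to (1,3)
Step 6: enter (1,3), '.' pass, move left to (1,2)
Step 7: enter (1,2), '/' deflects left->down, move down to (2,2)
Step 8: enter (2,2), '.' pass, move down to (3,2)
Step 9: enter (3,2), '.' pass, move down to (4,2)
Step 10: enter (4,2), '.' pass, move down to (5,2)
Step 11: enter (5,2), '.' pass, move down to (6,2)
Step 12: enter (6,2), '/' deflects down->left, move left to (6,1)
Step 13: enter (6,1), '.' pass, move left to (6,0)
Step 14: enter (6,0), '.' pass, move left to (6,-1)
Step 15: at (6,-1) — EXIT via left edge, pos 6
Path length (cell visits): 14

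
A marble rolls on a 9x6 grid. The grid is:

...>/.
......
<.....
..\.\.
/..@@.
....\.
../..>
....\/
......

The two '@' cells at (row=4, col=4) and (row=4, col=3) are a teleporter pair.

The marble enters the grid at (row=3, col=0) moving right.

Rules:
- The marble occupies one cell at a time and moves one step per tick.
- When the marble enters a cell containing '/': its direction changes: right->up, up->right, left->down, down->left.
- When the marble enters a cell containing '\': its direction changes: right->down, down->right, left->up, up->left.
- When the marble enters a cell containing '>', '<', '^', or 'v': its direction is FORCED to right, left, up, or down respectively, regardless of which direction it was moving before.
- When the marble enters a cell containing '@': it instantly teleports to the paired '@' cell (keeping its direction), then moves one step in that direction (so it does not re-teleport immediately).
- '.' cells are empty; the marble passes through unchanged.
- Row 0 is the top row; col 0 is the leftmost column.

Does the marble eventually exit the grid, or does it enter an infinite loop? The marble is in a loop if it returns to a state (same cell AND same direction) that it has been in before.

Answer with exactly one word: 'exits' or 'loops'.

Step 1: enter (3,0), '.' pass, move right to (3,1)
Step 2: enter (3,1), '.' pass, move right to (3,2)
Step 3: enter (3,2), '\' deflects right->down, move down to (4,2)
Step 4: enter (4,2), '.' pass, move down to (5,2)
Step 5: enter (5,2), '.' pass, move down to (6,2)
Step 6: enter (6,2), '/' deflects down->left, move left to (6,1)
Step 7: enter (6,1), '.' pass, move left to (6,0)
Step 8: enter (6,0), '.' pass, move left to (6,-1)
Step 9: at (6,-1) — EXIT via left edge, pos 6

Answer: exits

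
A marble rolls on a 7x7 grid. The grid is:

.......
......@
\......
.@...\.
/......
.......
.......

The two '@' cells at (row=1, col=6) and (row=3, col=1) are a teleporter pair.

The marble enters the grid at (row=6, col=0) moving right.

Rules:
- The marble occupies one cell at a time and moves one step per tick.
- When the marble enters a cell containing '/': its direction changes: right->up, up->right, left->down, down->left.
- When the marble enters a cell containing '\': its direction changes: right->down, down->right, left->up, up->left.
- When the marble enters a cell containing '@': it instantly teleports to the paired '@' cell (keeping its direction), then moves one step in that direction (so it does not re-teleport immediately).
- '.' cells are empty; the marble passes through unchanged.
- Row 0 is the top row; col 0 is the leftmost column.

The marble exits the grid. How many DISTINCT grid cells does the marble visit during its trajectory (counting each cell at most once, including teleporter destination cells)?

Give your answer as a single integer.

Answer: 7

Derivation:
Step 1: enter (6,0), '.' pass, move right to (6,1)
Step 2: enter (6,1), '.' pass, move right to (6,2)
Step 3: enter (6,2), '.' pass, move right to (6,3)
Step 4: enter (6,3), '.' pass, move right to (6,4)
Step 5: enter (6,4), '.' pass, move right to (6,5)
Step 6: enter (6,5), '.' pass, move right to (6,6)
Step 7: enter (6,6), '.' pass, move right to (6,7)
Step 8: at (6,7) — EXIT via right edge, pos 6
Distinct cells visited: 7 (path length 7)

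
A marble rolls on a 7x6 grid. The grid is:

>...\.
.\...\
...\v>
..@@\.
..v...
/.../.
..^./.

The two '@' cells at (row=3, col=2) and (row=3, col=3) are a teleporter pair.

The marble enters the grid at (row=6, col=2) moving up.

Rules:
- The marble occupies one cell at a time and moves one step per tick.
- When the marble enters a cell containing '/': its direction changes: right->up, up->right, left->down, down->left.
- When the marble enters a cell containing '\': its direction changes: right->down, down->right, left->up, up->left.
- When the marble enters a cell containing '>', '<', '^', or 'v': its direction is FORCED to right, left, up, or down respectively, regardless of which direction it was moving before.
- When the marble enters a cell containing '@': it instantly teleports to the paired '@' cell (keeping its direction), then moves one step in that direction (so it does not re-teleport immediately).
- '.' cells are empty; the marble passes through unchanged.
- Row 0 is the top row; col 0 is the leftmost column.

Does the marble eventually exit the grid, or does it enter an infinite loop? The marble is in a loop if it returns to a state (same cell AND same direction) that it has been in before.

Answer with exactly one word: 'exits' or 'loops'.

Answer: loops

Derivation:
Step 1: enter (6,2), '^' forces up->up, move up to (5,2)
Step 2: enter (5,2), '.' pass, move up to (4,2)
Step 3: enter (4,2), 'v' forces up->down, move down to (5,2)
Step 4: enter (5,2), '.' pass, move down to (6,2)
Step 5: enter (6,2), '^' forces down->up, move up to (5,2)
Step 6: at (5,2) dir=up — LOOP DETECTED (seen before)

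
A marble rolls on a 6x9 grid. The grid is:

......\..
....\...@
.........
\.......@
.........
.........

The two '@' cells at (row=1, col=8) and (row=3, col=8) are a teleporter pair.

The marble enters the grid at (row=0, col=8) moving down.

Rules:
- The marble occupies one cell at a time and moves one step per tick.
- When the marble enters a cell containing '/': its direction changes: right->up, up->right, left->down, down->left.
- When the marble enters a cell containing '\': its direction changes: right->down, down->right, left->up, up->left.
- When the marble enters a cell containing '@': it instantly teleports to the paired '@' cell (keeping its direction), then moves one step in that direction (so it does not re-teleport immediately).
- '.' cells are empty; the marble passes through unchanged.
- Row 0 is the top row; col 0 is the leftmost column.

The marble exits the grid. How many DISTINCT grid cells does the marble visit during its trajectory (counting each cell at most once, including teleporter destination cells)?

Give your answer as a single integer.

Step 1: enter (0,8), '.' pass, move down to (1,8)
Step 2: enter (1,8), '@' teleport (1,8)->(3,8), also enter (3,8), move down to (4,8)
Step 3: enter (4,8), '.' pass, move down to (5,8)
Step 4: enter (5,8), '.' pass, move down to (6,8)
Step 5: at (6,8) — EXIT via bottom edge, pos 8
Distinct cells visited: 5 (path length 5)

Answer: 5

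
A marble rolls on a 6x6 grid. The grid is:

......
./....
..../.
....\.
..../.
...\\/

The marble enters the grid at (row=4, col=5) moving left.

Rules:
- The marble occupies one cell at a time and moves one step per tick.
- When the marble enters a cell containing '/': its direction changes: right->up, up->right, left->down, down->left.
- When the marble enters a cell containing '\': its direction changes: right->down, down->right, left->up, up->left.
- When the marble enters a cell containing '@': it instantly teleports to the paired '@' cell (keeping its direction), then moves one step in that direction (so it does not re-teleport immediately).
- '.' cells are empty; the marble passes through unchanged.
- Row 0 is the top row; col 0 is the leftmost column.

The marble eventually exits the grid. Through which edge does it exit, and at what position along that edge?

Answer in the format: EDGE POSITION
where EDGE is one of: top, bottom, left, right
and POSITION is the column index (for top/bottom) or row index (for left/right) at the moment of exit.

Step 1: enter (4,5), '.' pass, move left to (4,4)
Step 2: enter (4,4), '/' deflects left->down, move down to (5,4)
Step 3: enter (5,4), '\' deflects down->right, move right to (5,5)
Step 4: enter (5,5), '/' deflects right->up, move up to (4,5)
Step 5: enter (4,5), '.' pass, move up to (3,5)
Step 6: enter (3,5), '.' pass, move up to (2,5)
Step 7: enter (2,5), '.' pass, move up to (1,5)
Step 8: enter (1,5), '.' pass, move up to (0,5)
Step 9: enter (0,5), '.' pass, move up to (-1,5)
Step 10: at (-1,5) — EXIT via top edge, pos 5

Answer: top 5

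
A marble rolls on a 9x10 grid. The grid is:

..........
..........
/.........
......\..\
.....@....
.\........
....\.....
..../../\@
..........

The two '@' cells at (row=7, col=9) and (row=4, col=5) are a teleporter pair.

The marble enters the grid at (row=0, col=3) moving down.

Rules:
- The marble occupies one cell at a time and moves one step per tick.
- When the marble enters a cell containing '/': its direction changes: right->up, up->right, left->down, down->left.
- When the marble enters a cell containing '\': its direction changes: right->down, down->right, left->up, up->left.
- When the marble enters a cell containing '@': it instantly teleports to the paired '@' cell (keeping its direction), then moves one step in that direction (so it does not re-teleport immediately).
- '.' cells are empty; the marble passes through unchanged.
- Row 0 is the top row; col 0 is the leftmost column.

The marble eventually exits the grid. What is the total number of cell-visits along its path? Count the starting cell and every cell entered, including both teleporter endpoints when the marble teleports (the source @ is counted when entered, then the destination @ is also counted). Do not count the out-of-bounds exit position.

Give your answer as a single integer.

Step 1: enter (0,3), '.' pass, move down to (1,3)
Step 2: enter (1,3), '.' pass, move down to (2,3)
Step 3: enter (2,3), '.' pass, move down to (3,3)
Step 4: enter (3,3), '.' pass, move down to (4,3)
Step 5: enter (4,3), '.' pass, move down to (5,3)
Step 6: enter (5,3), '.' pass, move down to (6,3)
Step 7: enter (6,3), '.' pass, move down to (7,3)
Step 8: enter (7,3), '.' pass, move down to (8,3)
Step 9: enter (8,3), '.' pass, move down to (9,3)
Step 10: at (9,3) — EXIT via bottom edge, pos 3
Path length (cell visits): 9

Answer: 9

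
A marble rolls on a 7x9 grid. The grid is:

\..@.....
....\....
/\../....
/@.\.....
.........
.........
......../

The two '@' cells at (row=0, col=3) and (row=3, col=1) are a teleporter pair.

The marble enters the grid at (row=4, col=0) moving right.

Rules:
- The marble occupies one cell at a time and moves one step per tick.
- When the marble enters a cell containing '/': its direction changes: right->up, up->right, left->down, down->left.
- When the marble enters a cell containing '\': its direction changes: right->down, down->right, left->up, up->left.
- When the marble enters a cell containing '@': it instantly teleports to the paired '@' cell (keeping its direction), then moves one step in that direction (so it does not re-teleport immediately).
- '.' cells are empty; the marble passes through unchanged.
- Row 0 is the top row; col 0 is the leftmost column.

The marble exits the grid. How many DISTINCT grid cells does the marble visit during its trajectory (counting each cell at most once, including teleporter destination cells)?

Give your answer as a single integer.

Step 1: enter (4,0), '.' pass, move right to (4,1)
Step 2: enter (4,1), '.' pass, move right to (4,2)
Step 3: enter (4,2), '.' pass, move right to (4,3)
Step 4: enter (4,3), '.' pass, move right to (4,4)
Step 5: enter (4,4), '.' pass, move right to (4,5)
Step 6: enter (4,5), '.' pass, move right to (4,6)
Step 7: enter (4,6), '.' pass, move right to (4,7)
Step 8: enter (4,7), '.' pass, move right to (4,8)
Step 9: enter (4,8), '.' pass, move right to (4,9)
Step 10: at (4,9) — EXIT via right edge, pos 4
Distinct cells visited: 9 (path length 9)

Answer: 9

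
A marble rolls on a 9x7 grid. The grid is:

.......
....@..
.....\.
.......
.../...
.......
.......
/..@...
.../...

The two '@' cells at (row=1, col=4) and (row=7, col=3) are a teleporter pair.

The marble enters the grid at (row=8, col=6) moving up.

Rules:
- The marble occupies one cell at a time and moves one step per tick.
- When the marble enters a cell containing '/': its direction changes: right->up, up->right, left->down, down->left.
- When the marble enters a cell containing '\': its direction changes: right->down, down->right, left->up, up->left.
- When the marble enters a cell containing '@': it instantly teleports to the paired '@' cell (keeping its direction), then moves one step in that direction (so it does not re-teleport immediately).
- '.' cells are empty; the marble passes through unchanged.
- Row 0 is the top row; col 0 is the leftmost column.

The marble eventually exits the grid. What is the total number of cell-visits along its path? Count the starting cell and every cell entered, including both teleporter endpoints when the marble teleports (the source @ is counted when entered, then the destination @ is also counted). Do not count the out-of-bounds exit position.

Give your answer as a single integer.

Answer: 9

Derivation:
Step 1: enter (8,6), '.' pass, move up to (7,6)
Step 2: enter (7,6), '.' pass, move up to (6,6)
Step 3: enter (6,6), '.' pass, move up to (5,6)
Step 4: enter (5,6), '.' pass, move up to (4,6)
Step 5: enter (4,6), '.' pass, move up to (3,6)
Step 6: enter (3,6), '.' pass, move up to (2,6)
Step 7: enter (2,6), '.' pass, move up to (1,6)
Step 8: enter (1,6), '.' pass, move up to (0,6)
Step 9: enter (0,6), '.' pass, move up to (-1,6)
Step 10: at (-1,6) — EXIT via top edge, pos 6
Path length (cell visits): 9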